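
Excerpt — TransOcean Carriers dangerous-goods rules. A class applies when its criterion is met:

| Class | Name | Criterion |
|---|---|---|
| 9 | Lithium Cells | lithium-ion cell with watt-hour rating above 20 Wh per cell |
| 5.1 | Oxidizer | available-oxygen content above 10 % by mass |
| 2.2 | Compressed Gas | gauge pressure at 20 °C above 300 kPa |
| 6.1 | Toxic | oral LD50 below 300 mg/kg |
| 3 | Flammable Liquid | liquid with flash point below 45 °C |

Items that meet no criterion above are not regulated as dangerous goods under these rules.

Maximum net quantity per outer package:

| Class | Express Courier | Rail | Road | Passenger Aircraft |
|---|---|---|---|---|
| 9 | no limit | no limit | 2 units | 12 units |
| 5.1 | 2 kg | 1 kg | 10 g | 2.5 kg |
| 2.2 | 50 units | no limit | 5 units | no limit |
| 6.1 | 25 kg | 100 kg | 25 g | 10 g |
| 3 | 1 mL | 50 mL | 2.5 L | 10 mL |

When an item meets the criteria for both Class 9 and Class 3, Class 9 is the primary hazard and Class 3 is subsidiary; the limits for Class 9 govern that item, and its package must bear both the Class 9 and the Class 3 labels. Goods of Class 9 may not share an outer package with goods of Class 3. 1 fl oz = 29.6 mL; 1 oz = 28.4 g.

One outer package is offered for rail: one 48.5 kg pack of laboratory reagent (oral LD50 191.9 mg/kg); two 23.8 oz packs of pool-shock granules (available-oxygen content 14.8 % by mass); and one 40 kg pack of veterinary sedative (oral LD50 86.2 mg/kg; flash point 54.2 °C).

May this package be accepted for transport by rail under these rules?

No

Laboratory reagent: oral LD50 191.9 mg/kg < 300 mg/kg → Class 6.1 (Toxic).
The pool-shock granules have available-oxygen content 14.8 % by mass, which is > 10 % by mass, so they are Class 5.1 (Oxidizer).
Oral LD50 86.2 mg/kg meets the Class 6.1 criterion (Toxic), so the veterinary sedative is Class 6.1.
Class 6.1 net quantity: 48.5 kg + 40 kg = 88.5 kg.
88.5 kg ≤ 100 kg (rail limit, Class 6.1) — within limit.
Class 5.1 quantity: two 23.8 oz packs = 1351.84 g.
1351.84 g exceeds the rail limit of 1 kg for Class 5.1.
The segregation rule (Class 9 with Class 3) does not apply to Class 6.1 with Class 5.1.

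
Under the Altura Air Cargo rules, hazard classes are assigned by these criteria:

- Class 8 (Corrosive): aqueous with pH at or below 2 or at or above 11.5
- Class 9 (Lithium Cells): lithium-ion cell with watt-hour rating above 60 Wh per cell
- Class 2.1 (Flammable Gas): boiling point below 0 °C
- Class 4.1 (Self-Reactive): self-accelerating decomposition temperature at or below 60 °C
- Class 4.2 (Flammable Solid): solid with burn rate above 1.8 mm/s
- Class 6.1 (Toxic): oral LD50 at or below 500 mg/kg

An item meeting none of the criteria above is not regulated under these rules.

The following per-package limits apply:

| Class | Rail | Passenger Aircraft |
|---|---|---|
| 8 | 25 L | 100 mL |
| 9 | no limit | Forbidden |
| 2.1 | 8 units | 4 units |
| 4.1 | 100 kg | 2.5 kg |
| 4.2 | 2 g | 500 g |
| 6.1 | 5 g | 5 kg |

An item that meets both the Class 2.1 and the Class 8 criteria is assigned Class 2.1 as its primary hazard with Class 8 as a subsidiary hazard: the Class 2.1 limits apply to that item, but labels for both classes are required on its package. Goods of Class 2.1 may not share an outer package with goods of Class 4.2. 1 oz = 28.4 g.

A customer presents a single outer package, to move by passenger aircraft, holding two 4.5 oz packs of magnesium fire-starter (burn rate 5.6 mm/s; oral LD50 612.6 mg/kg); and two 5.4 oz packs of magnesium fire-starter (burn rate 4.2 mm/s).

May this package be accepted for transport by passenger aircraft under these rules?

No

Burn rate 5.6 mm/s meets the Class 4.2 criterion (Flammable Solid), so the magnesium fire-starter is Class 4.2.
The magnesium fire-starter has burn rate 4.2 mm/s, which is > 1.8 mm/s, so it is Class 4.2 (Flammable Solid).
Total Class 4.2: (two 4.5 oz packs = 255.6 g) + (two 5.4 oz packs = 306.72 g) = 562.32 g.
562.32 g exceeds the passenger aircraft limit of 500 g for Class 4.2.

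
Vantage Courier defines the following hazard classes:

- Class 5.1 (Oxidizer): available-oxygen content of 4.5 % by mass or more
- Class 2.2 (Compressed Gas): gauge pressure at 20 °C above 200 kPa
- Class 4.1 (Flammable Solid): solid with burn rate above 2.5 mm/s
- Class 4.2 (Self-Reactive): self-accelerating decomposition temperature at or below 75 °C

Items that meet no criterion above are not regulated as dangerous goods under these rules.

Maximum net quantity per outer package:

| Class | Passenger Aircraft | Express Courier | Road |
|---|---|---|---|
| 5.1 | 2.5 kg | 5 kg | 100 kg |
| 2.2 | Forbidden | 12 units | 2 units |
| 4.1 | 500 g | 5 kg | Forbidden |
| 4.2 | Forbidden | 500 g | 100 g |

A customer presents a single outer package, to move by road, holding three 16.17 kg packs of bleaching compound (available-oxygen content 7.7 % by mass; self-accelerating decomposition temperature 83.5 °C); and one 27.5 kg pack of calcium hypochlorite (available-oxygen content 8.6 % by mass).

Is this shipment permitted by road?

Yes

Bleaching compound: available-oxygen content 7.7 % by mass ≥ 4.5 % by mass → Class 5.1 (Oxidizer).
The calcium hypochlorite has available-oxygen content 8.6 % by mass, which is ≥ 4.5 % by mass, so it is Class 5.1 (Oxidizer).
Total Class 5.1: (three 16.17 kg packs = 48.51 kg) + 27.5 kg = 76.01 kg.
76.01 kg ≤ 100 kg (road limit, Class 5.1) — within limit.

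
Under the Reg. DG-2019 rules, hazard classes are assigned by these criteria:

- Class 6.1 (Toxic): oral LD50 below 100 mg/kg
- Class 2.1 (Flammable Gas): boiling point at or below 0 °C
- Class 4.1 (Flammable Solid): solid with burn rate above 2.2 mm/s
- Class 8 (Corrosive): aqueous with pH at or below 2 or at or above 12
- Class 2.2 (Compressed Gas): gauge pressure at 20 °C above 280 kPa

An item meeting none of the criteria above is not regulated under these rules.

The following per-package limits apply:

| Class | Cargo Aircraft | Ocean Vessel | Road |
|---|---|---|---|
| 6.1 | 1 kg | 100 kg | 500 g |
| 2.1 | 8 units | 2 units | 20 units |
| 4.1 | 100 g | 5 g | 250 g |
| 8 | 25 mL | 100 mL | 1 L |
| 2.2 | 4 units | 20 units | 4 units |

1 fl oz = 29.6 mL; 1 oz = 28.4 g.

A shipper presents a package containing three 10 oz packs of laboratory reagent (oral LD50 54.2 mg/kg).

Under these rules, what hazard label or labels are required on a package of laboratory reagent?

Laboratory reagent: oral LD50 54.2 mg/kg < 100 mg/kg → Class 6.1 (Toxic).
Only the Class 6.1 label is required.

Class 6.1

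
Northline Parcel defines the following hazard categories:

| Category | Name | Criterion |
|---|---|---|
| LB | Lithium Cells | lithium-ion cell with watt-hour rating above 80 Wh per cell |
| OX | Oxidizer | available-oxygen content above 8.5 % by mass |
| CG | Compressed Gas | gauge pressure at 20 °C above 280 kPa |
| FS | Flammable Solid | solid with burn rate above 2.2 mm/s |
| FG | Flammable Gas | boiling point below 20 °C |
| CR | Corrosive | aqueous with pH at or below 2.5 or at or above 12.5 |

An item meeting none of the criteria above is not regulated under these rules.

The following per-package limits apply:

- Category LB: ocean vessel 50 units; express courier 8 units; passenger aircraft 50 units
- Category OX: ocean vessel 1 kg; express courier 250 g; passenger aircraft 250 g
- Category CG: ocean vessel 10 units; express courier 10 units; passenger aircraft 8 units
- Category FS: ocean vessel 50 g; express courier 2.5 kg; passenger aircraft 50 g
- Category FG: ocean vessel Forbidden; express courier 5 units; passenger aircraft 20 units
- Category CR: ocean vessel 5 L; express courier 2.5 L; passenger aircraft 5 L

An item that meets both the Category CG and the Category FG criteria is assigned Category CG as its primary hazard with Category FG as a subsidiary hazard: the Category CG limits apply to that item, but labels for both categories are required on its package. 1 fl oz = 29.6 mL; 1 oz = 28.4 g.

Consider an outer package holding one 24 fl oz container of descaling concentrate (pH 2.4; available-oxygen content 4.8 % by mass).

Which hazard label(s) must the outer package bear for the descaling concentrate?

pH 2.4 meets the Category CR criterion (Corrosive), so the descaling concentrate is Category CR.
Only the Category CR label is required.

Category CR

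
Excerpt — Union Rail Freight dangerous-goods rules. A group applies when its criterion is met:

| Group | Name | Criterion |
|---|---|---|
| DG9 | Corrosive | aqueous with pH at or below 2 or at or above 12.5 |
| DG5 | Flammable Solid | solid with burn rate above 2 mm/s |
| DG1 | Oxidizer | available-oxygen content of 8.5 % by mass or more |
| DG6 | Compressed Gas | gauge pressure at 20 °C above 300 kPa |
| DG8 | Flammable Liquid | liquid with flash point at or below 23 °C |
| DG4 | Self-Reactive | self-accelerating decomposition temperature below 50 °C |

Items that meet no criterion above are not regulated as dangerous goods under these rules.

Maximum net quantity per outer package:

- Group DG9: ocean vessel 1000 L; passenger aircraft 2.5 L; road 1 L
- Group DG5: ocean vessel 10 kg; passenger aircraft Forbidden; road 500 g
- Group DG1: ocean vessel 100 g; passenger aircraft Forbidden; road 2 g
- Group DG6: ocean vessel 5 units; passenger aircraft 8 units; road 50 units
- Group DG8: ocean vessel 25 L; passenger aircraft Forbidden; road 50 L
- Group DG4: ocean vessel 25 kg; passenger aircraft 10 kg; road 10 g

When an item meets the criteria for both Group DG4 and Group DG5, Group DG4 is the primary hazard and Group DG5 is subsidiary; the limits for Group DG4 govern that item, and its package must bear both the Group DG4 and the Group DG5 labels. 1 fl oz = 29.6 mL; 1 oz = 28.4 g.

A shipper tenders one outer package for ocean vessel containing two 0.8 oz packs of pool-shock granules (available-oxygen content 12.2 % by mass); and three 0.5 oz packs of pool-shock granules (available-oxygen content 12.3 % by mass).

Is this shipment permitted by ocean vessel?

With available-oxygen content 12.2 % by mass (≥ 8.5 % by mass), the pool-shock granules fall in Group DG1.
Pool-shock granules: available-oxygen content 12.3 % by mass ≥ 8.5 % by mass → Group DG1 (Oxidizer).
Group DG1 net quantity: (two 0.8 oz packs = 45.44 g) + (three 0.5 oz packs = 42.6 g) = 88.04 g.
That is within the Group DG1 ocean vessel limit of 100 g.

Yes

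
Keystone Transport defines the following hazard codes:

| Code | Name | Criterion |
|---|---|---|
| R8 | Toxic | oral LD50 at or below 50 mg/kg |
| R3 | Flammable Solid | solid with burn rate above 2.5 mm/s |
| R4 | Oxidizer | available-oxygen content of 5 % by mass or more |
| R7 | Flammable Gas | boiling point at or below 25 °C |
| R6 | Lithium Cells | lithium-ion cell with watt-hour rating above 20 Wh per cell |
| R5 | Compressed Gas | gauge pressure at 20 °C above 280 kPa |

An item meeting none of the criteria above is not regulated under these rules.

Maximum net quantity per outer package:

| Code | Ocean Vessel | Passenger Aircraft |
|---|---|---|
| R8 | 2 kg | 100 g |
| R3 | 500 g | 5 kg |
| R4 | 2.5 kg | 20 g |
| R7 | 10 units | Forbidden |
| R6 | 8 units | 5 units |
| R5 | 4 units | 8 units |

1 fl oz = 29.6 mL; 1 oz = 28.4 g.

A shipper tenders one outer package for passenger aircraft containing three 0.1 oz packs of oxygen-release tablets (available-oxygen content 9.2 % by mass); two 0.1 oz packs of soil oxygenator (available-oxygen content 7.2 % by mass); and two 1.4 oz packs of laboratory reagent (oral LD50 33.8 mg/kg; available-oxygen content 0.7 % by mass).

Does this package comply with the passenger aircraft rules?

Yes

Oxygen-release tablets: available-oxygen content 9.2 % by mass ≥ 5 % by mass → Code R4 (Oxidizer).
Available-oxygen content 7.2 % by mass meets the Code R4 criterion (Oxidizer), so the soil oxygenator is Code R4.
Oral LD50 33.8 mg/kg meets the Code R8 criterion (Toxic), so the laboratory reagent is Code R8.
Total Code R4: (three 0.1 oz packs = 8.52 g) + (two 0.1 oz packs = 5.68 g) = 14.2 g.
14.2 g ≤ 20 g (passenger aircraft limit, Code R4) — within limit.
Code R8 quantity: two 1.4 oz packs = 79.52 g.
79.52 g ≤ 100 g (passenger aircraft limit, Code R8) — within limit.
Every hazard code is within its passenger aircraft limit and no segregation rule is violated.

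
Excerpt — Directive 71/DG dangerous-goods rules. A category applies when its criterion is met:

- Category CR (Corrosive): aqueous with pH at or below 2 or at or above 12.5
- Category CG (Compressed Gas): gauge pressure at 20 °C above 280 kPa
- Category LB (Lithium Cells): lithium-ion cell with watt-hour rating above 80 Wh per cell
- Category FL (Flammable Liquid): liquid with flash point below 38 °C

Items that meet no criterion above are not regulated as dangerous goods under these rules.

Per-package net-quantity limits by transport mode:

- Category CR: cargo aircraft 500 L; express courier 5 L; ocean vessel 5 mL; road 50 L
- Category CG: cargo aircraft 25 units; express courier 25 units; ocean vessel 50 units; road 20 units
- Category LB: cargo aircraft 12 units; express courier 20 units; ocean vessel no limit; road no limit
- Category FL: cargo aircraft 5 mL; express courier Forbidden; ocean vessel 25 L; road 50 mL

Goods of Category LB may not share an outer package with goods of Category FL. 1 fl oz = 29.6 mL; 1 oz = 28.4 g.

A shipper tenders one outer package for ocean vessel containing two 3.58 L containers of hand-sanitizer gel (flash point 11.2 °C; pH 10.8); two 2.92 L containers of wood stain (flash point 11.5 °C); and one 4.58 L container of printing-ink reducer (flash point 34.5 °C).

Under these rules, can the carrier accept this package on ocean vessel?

The hand-sanitizer gel has flash point 11.2 °C, which is < 38 °C, so it is Category FL (Flammable Liquid).
The wood stain has flash point 11.5 °C, which is < 38 °C, so it is Category FL (Flammable Liquid).
The printing-ink reducer has flash point 34.5 °C, which is < 38 °C, so it is Category FL (Flammable Liquid).
Category FL net quantity: (two 3.58 L containers = 7.16 L) + (two 2.92 L containers = 5.84 L) + 4.58 L = 17.58 L.
17.58 L ≤ 25 L (ocean vessel limit, Category FL) — within limit.

Yes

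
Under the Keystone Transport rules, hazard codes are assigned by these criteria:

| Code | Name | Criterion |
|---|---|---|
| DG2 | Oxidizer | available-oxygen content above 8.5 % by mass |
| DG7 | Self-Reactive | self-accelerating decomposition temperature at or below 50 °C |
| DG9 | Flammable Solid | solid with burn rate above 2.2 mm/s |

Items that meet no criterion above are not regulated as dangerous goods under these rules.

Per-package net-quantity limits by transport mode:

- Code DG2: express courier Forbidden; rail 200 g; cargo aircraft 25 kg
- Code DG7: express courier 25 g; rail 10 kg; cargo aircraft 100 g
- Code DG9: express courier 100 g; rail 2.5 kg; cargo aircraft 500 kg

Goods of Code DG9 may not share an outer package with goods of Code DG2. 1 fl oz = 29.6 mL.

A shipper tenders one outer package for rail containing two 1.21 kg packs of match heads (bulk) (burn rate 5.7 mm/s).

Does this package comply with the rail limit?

Burn rate 5.7 mm/s meets the Code DG9 criterion (Flammable Solid), so the match heads (bulk) are Code DG9.
Code DG9 quantity: two 1.21 kg packs = 2.42 kg.
2.42 kg ≤ 2.5 kg (rail limit, Code DG9) — within limit.

Yes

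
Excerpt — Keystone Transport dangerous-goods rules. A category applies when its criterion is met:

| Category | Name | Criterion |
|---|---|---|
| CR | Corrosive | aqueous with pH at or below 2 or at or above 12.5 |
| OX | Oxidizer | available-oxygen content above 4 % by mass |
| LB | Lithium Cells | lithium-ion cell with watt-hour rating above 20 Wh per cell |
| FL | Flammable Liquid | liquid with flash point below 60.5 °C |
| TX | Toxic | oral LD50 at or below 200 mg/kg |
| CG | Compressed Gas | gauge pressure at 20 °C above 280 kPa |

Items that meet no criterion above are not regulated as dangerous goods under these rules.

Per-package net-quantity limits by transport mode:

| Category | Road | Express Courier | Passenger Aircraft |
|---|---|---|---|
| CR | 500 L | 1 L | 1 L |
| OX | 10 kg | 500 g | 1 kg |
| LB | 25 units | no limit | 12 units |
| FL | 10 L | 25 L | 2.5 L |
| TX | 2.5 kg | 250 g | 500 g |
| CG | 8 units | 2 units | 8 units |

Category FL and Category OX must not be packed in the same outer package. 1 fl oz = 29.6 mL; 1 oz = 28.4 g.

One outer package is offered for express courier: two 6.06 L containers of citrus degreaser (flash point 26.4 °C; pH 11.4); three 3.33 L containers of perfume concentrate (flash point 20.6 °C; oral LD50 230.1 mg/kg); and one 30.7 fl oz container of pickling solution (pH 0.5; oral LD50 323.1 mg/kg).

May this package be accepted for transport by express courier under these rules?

With flash point 26.4 °C (< 60.5 °C), the citrus degreaser falls in Category FL.
With flash point 20.6 °C (< 60.5 °C), the perfume concentrate falls in Category FL.
With pH 0.5 (≤ 2), the pickling solution falls in Category CR.
Category FL net quantity: (two 6.06 L containers = 12.12 L) + (three 3.33 L containers = 9.99 L) = 22.11 L.
22.11 L is within the express courier limit of 25 L for Category FL.
Category CR quantity: one 30.7 fl oz container = 908.72 mL.
908.72 mL is within the express courier limit of 1 L for Category CR.
The segregation rule (Category FL with Category OX) does not apply to Category FL with Category CR.
Every hazard category is within its express courier limit and no segregation rule is violated.

Yes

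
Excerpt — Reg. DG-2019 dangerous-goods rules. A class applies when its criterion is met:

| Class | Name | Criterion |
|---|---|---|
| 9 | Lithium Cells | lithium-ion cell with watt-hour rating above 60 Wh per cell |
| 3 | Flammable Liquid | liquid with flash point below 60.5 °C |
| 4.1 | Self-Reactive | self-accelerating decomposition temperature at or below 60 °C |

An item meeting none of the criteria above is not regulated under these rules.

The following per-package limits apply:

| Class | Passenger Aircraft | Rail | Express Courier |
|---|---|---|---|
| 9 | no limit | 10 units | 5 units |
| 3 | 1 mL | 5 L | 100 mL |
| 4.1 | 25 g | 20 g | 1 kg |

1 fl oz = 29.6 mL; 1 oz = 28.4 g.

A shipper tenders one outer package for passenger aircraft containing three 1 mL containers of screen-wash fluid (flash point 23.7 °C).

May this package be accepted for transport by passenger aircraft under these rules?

With flash point 23.7 °C (< 60.5 °C), the screen-wash fluid falls in Class 3.
Class 3 quantity: three 1 mL containers = 3 mL.
3 mL exceeds the passenger aircraft limit of 1 mL for Class 3.

No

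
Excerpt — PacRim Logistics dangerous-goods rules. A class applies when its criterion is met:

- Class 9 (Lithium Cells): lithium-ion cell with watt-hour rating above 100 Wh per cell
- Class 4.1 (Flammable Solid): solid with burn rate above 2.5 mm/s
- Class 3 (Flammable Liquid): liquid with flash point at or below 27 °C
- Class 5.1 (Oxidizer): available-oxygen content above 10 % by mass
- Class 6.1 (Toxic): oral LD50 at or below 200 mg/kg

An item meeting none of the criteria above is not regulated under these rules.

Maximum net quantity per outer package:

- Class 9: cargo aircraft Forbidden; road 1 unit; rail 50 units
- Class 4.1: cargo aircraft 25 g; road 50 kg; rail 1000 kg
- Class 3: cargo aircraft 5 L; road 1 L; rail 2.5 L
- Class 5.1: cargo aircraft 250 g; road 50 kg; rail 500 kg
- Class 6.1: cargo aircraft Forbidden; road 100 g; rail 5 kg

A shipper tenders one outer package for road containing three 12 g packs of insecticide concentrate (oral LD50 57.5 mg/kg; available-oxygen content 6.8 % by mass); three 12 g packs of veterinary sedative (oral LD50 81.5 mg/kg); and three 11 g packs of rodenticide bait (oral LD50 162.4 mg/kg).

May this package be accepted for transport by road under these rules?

No

With oral LD50 57.5 mg/kg (≤ 200 mg/kg), the insecticide concentrate falls in Class 6.1.
The veterinary sedative has oral LD50 81.5 mg/kg, which is ≤ 200 mg/kg, so it is Class 6.1 (Toxic).
The rodenticide bait has oral LD50 162.4 mg/kg, which is ≤ 200 mg/kg, so it is Class 6.1 (Toxic).
Class 6.1 net quantity: (three 12 g packs = 36 g) + (three 12 g packs = 36 g) + (three 11 g packs = 33 g) = 105 g.
105 g > 100 g (road limit, Class 6.1) — over the limit.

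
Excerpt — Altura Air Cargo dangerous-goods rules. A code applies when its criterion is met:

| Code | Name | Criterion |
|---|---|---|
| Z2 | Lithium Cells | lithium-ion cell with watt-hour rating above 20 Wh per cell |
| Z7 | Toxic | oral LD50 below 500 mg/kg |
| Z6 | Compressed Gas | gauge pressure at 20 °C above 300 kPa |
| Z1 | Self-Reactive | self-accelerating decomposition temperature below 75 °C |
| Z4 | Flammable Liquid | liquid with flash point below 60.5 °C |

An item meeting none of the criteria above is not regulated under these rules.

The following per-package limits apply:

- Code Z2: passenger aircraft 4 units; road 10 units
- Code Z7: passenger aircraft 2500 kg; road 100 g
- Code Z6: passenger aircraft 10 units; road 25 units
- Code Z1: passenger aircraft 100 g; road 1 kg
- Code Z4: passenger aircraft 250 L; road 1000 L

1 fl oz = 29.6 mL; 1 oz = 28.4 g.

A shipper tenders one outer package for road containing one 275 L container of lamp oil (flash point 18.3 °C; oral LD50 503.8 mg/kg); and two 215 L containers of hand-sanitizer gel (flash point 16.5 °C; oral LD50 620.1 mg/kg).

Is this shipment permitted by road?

Lamp oil: flash point 18.3 °C < 60.5 °C → Code Z4 (Flammable Liquid).
Hand-sanitizer gel: flash point 16.5 °C < 60.5 °C → Code Z4 (Flammable Liquid).
Total Code Z4: 275 L + (two 215 L containers = 430 L) = 705 L.
That is within the Code Z4 road limit of 1000 L.

Yes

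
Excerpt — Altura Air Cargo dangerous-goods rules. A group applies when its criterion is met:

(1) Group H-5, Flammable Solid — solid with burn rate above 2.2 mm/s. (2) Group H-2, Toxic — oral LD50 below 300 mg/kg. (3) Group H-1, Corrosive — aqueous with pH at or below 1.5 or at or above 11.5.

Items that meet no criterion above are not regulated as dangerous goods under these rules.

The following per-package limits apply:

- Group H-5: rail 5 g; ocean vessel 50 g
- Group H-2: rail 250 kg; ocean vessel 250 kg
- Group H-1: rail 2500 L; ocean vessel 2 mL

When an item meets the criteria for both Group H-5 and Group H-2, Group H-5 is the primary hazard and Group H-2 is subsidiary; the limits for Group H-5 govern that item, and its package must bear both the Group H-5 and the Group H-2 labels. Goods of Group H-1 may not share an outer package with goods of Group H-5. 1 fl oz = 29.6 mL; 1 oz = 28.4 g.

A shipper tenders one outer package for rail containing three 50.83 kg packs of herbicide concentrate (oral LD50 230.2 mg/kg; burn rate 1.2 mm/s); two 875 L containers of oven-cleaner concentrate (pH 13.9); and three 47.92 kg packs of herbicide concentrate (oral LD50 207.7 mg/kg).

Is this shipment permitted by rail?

Herbicide concentrate: oral LD50 230.2 mg/kg < 300 mg/kg → Group H-2 (Toxic).
Oven-cleaner concentrate: pH 13.9 ≥ 11.5 → Group H-1 (Corrosive).
Oral LD50 207.7 mg/kg meets the Group H-2 criterion (Toxic), so the herbicide concentrate is Group H-2.
Total Group H-2: (three 50.83 kg packs = 152.49 kg) + (three 47.92 kg packs = 143.76 kg) = 296.25 kg.
296.25 kg exceeds the rail limit of 250 kg for Group H-2.
Group H-1 quantity: two 875 L containers = 1750 L.
1750 L ≤ 2500 L (rail limit, Group H-1) — within limit.
The segregation rule (Group H-1 with Group H-5) does not apply to Group H-2 with Group H-1.

No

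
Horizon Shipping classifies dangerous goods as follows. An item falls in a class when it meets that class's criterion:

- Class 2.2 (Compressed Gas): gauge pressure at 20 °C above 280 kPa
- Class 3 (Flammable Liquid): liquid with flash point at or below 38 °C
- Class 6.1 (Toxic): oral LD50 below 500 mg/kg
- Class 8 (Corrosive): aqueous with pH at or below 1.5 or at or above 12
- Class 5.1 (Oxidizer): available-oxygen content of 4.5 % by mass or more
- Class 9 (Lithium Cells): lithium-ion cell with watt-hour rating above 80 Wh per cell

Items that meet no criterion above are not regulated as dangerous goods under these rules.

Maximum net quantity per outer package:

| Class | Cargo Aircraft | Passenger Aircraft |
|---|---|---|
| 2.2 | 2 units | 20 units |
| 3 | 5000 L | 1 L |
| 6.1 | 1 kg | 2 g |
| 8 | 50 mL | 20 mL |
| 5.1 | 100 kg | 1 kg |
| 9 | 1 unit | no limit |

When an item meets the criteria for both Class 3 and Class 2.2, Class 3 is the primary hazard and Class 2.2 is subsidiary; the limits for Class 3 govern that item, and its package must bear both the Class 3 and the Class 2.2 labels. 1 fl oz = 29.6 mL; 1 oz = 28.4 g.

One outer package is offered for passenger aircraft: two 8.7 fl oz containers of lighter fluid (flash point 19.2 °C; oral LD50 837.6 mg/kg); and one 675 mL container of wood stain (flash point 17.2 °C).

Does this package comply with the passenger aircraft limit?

No

Lighter fluid: flash point 19.2 °C ≤ 38 °C → Class 3 (Flammable Liquid).
Wood stain: flash point 17.2 °C ≤ 38 °C → Class 3 (Flammable Liquid).
Class 3 net quantity: (two 8.7 fl oz containers = 515.04 mL) + 675 mL = 1190.04 mL.
1190.04 mL > 1 L (passenger aircraft limit, Class 3) — over the limit.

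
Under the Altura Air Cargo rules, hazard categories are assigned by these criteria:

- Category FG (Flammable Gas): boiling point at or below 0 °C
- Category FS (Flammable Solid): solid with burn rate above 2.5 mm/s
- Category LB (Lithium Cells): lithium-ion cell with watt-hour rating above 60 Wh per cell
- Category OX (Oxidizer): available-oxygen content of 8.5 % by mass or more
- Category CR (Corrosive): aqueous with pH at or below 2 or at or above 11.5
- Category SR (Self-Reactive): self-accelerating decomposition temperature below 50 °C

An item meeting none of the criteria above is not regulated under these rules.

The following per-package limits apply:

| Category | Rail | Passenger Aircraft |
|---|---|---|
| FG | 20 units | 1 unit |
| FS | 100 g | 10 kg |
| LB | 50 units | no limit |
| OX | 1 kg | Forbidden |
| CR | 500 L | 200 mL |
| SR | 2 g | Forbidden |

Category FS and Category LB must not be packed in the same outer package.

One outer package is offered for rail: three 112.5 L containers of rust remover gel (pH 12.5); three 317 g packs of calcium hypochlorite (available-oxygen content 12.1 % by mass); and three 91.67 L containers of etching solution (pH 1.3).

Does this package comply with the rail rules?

pH 12.5 meets the Category CR criterion (Corrosive), so the rust remover gel is Category CR.
The calcium hypochlorite has available-oxygen content 12.1 % by mass, which is ≥ 8.5 % by mass, so it is Category OX (Oxidizer).
Etching solution: pH 1.3 ≤ 2 → Category CR (Corrosive).
Category CR net quantity: (three 112.5 L containers = 337.5 L) + (three 91.67 L containers = 275.01 L) = 612.51 L.
612.51 L exceeds the rail limit of 500 L for Category CR.
Category OX quantity: three 317 g packs = 951 g.
951 g is within the rail limit of 1 kg for Category OX.
The segregation rule (Category FS with Category LB) does not apply to Category CR with Category OX.

No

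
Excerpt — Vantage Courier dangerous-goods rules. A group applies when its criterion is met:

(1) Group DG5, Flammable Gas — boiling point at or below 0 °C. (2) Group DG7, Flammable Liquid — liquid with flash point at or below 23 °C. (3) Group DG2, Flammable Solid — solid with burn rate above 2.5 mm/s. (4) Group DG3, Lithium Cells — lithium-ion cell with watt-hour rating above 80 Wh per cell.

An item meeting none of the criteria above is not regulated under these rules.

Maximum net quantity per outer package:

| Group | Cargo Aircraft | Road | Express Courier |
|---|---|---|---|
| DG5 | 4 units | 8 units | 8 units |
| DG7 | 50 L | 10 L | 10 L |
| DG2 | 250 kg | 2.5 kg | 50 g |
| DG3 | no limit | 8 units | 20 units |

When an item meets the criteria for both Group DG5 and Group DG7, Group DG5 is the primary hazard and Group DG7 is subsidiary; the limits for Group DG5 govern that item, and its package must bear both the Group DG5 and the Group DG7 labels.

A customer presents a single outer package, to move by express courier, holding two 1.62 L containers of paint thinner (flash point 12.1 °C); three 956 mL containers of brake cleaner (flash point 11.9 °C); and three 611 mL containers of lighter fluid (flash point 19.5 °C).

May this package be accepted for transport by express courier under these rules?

The paint thinner has flash point 12.1 °C, which is ≤ 23 °C, so it is Group DG7 (Flammable Liquid).
Brake cleaner: flash point 11.9 °C ≤ 23 °C → Group DG7 (Flammable Liquid).
Flash point 19.5 °C meets the Group DG7 criterion (Flammable Liquid), so the lighter fluid is Group DG7.
Total Group DG7: (two 1.62 L containers = 3.24 L) + (three 956 mL containers = 2.868 L) + (three 611 mL containers = 1.833 L) = 7.941 L.
That is within the Group DG7 express courier limit of 10 L.

Yes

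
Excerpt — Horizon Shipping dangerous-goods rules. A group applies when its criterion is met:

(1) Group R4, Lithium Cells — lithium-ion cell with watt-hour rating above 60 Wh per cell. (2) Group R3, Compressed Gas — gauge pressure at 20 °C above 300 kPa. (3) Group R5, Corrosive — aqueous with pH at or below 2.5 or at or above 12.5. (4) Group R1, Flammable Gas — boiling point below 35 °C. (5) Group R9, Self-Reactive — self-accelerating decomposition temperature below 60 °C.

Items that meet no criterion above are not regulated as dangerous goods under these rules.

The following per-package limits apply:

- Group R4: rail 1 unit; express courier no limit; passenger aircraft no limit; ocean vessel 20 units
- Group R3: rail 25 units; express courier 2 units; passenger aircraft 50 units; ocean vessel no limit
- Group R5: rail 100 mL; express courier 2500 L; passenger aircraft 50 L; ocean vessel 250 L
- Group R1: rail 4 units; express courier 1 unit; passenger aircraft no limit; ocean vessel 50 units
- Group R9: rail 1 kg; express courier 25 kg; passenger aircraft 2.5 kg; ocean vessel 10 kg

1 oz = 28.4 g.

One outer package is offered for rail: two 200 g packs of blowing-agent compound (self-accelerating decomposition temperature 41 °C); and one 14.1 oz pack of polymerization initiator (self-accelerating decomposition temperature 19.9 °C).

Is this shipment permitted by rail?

Self-accelerating decomposition temperature 41 °C meets the Group R9 criterion (Self-Reactive), so the blowing-agent compound is Group R9.
With self-accelerating decomposition temperature 19.9 °C (< 60 °C), the polymerization initiator falls in Group R9.
Group R9 net quantity: (two 200 g packs = 400 g) + (one 14.1 oz pack = 400.44 g) = 800.44 g.
800.44 g ≤ 1 kg (rail limit, Group R9) — within limit.

Yes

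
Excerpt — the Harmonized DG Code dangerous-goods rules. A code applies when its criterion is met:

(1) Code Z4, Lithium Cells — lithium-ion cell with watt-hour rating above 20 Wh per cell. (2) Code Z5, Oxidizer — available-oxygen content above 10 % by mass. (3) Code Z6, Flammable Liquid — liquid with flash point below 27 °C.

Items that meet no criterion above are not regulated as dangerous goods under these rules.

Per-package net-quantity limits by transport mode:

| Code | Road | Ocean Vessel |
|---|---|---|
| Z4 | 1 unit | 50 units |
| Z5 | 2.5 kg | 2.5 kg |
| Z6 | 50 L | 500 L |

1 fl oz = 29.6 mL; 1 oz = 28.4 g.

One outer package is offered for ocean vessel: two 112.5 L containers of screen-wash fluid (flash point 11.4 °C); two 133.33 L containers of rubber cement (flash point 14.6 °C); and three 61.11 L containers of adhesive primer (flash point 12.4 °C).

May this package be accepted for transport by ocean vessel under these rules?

Flash point 11.4 °C meets the Code Z6 criterion (Flammable Liquid), so the screen-wash fluid is Code Z6.
Flash point 14.6 °C meets the Code Z6 criterion (Flammable Liquid), so the rubber cement is Code Z6.
Flash point 12.4 °C meets the Code Z6 criterion (Flammable Liquid), so the adhesive primer is Code Z6.
Total Code Z6: (two 112.5 L containers = 225 L) + (two 133.33 L containers = 266.66 L) + (three 61.11 L containers = 183.33 L) = 674.99 L.
674.99 L > 500 L (ocean vessel limit, Code Z6) — over the limit.

No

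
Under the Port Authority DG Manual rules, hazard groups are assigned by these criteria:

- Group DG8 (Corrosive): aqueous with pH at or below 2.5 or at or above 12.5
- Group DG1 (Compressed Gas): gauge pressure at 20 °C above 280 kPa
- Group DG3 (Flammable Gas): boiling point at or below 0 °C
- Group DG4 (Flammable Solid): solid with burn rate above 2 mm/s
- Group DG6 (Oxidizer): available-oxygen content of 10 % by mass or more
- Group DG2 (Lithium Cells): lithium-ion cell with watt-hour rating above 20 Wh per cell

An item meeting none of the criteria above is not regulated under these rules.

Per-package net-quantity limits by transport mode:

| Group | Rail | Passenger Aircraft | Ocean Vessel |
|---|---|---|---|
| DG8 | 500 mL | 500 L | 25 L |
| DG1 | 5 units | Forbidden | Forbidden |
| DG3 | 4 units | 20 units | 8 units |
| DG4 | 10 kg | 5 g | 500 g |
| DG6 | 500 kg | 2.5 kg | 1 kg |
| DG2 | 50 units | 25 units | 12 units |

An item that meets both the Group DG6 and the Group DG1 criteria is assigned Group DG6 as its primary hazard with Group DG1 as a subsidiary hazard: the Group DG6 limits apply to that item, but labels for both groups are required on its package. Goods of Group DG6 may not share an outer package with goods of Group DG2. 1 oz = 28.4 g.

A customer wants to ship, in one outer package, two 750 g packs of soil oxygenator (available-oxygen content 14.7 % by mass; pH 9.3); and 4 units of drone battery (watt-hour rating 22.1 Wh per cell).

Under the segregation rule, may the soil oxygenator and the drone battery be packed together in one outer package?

No

With available-oxygen content 14.7 % by mass (≥ 10 % by mass), the soil oxygenator falls in Group DG6.
With watt-hour rating 22.1 Wh per cell (> 20 Wh per cell), the drone battery falls in Group DG2.
Group DG6 and Group DG2 may not share an outer package.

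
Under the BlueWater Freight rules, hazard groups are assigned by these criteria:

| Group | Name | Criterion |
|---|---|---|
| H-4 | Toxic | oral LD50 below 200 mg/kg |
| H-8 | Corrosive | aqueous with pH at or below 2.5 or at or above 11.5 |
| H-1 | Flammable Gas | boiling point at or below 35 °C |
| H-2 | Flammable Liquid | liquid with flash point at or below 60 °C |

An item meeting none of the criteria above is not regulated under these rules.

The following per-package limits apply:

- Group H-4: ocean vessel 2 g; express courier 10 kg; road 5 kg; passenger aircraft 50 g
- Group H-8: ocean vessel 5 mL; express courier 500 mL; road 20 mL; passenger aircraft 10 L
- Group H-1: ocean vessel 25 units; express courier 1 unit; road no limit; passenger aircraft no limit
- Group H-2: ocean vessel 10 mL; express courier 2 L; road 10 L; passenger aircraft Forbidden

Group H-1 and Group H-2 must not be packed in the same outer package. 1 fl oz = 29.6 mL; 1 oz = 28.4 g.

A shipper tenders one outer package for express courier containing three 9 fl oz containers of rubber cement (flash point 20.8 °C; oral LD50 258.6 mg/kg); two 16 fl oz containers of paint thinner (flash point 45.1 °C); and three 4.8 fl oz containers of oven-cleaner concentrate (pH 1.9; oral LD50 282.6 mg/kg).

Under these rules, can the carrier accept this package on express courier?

Rubber cement: flash point 20.8 °C ≤ 60 °C → Group H-2 (Flammable Liquid).
Paint thinner: flash point 45.1 °C ≤ 60 °C → Group H-2 (Flammable Liquid).
With pH 1.9 (≤ 2.5), the oven-cleaner concentrate falls in Group H-8.
Total Group H-2: (three 9 fl oz containers = 799.2 mL) + (two 16 fl oz containers = 947.2 mL) = 1746.4 mL.
That is within the Group H-2 express courier limit of 2 L.
Group H-8 quantity: three 4.8 fl oz containers = 426.24 mL.
That is within the Group H-8 express courier limit of 500 mL.
The segregation rule (Group H-1 with Group H-2) does not apply to Group H-2 with Group H-8.
Every hazard group is within its express courier limit and no segregation rule is violated.

Yes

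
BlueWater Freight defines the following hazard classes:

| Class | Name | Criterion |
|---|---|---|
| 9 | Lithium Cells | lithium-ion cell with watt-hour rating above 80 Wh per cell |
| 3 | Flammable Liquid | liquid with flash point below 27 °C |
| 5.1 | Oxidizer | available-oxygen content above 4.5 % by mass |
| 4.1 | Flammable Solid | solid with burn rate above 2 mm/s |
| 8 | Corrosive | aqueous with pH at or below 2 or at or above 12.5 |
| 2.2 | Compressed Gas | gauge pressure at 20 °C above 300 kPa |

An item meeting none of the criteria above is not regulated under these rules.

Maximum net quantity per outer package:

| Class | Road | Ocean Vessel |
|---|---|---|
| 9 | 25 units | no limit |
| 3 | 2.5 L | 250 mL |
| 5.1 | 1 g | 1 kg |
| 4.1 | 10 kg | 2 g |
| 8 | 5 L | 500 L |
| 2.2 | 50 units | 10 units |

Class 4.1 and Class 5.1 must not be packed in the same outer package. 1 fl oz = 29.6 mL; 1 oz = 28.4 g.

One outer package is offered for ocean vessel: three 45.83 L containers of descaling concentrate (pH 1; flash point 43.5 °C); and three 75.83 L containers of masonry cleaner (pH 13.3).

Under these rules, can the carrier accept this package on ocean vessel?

The descaling concentrate has pH 1, which is ≤ 2, so it is Class 8 (Corrosive).
pH 13.3 meets the Class 8 criterion (Corrosive), so the masonry cleaner is Class 8.
Class 8 net quantity: (three 45.83 L containers = 137.49 L) + (three 75.83 L containers = 227.49 L) = 364.98 L.
364.98 L ≤ 500 L (ocean vessel limit, Class 8) — within limit.

Yes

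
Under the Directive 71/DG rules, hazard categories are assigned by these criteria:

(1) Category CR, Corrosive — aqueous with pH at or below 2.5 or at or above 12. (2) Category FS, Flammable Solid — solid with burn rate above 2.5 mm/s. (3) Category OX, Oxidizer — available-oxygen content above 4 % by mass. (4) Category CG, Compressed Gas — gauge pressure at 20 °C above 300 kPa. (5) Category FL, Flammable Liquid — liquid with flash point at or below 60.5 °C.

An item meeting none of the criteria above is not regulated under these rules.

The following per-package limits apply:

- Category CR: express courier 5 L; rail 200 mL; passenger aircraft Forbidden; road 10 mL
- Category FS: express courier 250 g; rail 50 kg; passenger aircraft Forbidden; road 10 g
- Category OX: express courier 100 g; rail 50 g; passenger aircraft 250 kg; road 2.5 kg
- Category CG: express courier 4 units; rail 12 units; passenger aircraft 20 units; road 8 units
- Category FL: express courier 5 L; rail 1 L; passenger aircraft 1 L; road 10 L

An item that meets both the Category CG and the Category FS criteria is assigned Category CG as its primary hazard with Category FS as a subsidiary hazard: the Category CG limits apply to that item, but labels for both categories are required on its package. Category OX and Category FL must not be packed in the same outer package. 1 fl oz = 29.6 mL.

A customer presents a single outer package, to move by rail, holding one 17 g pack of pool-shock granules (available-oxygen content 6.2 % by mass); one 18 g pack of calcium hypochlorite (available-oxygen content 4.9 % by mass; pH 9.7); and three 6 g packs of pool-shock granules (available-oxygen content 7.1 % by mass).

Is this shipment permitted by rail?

No

Available-oxygen content 6.2 % by mass meets the Category OX criterion (Oxidizer), so the pool-shock granules are Category OX.
Available-oxygen content 4.9 % by mass meets the Category OX criterion (Oxidizer), so the calcium hypochlorite is Category OX.
Pool-shock granules: available-oxygen content 7.1 % by mass > 4 % by mass → Category OX (Oxidizer).
Total Category OX: 17 g + 18 g + (three 6 g packs = 18 g) = 53 g.
That exceeds the Category OX rail limit of 50 g.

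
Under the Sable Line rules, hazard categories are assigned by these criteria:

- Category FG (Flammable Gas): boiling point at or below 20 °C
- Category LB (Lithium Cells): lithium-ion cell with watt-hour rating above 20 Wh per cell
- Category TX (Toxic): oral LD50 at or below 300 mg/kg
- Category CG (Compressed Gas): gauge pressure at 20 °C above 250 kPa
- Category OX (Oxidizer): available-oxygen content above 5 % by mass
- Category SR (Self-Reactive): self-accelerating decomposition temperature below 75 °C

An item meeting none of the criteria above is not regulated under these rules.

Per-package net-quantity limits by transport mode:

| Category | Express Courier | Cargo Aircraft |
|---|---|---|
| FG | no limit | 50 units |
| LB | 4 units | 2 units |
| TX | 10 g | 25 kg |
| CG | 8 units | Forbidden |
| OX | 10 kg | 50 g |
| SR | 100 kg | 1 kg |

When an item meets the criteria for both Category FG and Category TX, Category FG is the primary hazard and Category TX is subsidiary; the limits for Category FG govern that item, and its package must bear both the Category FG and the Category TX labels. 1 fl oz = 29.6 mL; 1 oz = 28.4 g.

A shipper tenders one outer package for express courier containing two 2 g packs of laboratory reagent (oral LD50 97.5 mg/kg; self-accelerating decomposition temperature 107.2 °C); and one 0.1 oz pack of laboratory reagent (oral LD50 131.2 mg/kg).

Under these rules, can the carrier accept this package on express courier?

Laboratory reagent: oral LD50 97.5 mg/kg ≤ 300 mg/kg → Category TX (Toxic).
Oral LD50 131.2 mg/kg meets the Category TX criterion (Toxic), so the laboratory reagent is Category TX.
Total Category TX: (two 2 g packs = 4 g) + (one 0.1 oz pack = 2.84 g) = 6.84 g.
That is within the Category TX express courier limit of 10 g.

Yes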